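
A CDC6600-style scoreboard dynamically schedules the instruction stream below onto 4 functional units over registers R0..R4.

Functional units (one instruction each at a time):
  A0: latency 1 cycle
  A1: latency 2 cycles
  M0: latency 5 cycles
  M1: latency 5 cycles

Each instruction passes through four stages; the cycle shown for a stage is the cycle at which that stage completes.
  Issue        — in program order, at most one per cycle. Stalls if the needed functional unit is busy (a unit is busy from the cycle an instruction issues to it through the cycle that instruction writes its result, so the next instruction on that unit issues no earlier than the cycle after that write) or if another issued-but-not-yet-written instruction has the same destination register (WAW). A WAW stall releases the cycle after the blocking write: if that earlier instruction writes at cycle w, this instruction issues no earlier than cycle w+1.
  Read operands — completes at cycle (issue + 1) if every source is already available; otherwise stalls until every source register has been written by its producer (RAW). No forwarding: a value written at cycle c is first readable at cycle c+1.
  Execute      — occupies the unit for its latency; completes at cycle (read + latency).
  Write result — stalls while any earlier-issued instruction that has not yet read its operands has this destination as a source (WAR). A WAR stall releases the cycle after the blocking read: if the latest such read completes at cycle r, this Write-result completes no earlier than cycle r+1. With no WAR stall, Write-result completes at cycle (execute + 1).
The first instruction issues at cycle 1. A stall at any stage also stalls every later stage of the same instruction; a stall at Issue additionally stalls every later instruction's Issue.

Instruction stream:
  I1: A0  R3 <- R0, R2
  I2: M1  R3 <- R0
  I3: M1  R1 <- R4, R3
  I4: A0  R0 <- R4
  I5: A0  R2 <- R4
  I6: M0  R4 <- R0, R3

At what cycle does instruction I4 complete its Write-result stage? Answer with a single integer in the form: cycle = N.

[1] issue I1 (A0)
[2] I1 read-ops
[3] I1 finished on A0
[4] I1→R3
[5] issue I2 (M1)
[6] I2 read-ops
[11] I2 finished on M1
[12] I2→R3
[13] issue I3 (M1)
[14] I3 read-ops · issue I4 (A0)
[15] I4 read-ops
[16] I4 finished on A0
[17] I4→R0
[18] issue I5 (A0)
[19] I3 finished on M1 · I5 read-ops · issue I6 (M0)
[20] I3→R1 · I5 finished on A0 · I6 read-ops
[21] I5→R2
[25] I6 finished on M0
[26] I6→R4

cycle = 17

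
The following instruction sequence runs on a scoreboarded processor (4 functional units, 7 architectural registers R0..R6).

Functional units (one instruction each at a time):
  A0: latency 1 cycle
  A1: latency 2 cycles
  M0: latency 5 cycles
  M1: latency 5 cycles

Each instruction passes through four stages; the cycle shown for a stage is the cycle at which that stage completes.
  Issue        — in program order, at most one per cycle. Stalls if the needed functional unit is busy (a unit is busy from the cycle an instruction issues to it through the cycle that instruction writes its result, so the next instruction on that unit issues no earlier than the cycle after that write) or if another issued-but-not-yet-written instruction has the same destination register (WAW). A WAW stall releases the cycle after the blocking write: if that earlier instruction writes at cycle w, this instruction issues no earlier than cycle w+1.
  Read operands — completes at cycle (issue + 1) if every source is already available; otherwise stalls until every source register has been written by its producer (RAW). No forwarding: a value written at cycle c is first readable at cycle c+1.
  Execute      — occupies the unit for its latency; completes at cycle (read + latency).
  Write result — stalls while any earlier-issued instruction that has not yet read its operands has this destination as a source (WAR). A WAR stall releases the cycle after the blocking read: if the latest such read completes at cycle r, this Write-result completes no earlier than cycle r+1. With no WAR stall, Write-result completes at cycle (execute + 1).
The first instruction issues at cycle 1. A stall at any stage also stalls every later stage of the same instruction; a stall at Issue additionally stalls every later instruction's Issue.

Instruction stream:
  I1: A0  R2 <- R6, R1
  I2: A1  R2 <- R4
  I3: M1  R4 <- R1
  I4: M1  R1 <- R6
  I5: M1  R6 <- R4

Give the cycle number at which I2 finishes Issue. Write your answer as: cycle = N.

I1: IS=1 RO=2 EX=3 WR=4
I2: IS=5 RO=6 EX=8 WR=9  [WAW R2: wait I1 write@4]
I3: IS=6 RO=7 EX=12 WR=13
I4: IS=14 RO=15 EX=20 WR=21  [struct: M1 busy until I3 writes@13]
I5: IS=22 RO=23 EX=28 WR=29  [struct: M1 busy until I4 writes@21]

cycle = 5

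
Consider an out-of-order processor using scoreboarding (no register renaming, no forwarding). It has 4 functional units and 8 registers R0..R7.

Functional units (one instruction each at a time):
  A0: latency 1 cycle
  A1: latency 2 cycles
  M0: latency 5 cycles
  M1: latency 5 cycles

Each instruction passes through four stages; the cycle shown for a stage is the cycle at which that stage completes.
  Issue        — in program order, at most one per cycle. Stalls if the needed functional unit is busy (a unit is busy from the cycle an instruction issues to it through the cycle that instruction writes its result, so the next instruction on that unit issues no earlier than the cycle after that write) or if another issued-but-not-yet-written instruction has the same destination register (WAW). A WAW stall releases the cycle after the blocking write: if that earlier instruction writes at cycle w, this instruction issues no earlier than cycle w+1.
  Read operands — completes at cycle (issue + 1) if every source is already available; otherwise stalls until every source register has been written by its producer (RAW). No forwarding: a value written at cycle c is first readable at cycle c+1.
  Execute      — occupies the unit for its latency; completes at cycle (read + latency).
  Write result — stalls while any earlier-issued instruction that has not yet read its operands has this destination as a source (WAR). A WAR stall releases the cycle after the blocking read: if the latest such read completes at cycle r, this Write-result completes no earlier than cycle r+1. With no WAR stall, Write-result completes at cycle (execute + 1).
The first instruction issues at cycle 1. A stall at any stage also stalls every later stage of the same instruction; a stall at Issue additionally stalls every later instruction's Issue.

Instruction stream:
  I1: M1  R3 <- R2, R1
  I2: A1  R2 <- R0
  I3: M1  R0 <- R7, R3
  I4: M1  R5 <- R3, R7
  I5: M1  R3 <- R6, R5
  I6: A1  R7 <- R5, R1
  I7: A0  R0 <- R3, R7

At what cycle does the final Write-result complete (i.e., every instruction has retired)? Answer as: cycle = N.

[I1] 1/2/7/8
[I2] 2/3/5/6
[I3] 9/10/15/16  (struct: M1 busy until I1 writes@8)
[I4] 17/18/23/24  (struct: M1 busy until I3 writes@16)
[I5] 25/26/31/32  (struct: M1 busy until I4 writes@24)
[I6] 26/27/29/30
[I7] 27/33/34/35  (RAW R3: wait I5 write@32)

cycle = 35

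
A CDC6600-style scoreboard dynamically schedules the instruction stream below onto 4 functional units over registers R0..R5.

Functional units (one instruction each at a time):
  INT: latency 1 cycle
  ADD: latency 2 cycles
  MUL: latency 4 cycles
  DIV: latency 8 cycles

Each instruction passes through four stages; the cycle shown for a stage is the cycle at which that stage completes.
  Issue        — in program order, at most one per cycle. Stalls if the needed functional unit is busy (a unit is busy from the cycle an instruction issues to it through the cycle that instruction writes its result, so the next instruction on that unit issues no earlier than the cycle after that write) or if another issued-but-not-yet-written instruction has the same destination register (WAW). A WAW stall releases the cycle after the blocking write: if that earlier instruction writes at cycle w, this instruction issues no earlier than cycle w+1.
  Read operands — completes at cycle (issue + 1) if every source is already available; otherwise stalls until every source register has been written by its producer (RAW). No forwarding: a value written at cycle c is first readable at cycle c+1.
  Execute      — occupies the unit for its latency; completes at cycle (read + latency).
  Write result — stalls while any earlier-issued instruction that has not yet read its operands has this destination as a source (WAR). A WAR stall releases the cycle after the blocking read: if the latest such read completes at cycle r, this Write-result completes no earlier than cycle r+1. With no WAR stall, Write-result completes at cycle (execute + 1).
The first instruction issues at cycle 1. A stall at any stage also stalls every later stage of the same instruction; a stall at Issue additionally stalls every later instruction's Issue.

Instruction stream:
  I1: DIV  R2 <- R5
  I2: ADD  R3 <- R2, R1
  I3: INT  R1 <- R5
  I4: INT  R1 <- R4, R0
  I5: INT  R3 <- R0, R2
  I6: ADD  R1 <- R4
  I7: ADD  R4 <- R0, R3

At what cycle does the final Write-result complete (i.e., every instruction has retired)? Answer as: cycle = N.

cycle = 28

I1  is:1  ro:2  ex:10  wr:11
I2  is:2  ro:12  ex:14  wr:15  — RAW R2: wait I1 write@11
I3  is:3  ro:4  ex:5  wr:13  — WAR R1: wait I2 read@12
I4  is:14  ro:15  ex:16  wr:17  — struct: INT busy until I3 writes@13
I5  is:18  ro:19  ex:20  wr:21  — struct: INT busy until I4 writes@17
I6  is:19  ro:20  ex:22  wr:23
I7  is:24  ro:25  ex:27  wr:28  — struct: ADD busy until I6 writes@23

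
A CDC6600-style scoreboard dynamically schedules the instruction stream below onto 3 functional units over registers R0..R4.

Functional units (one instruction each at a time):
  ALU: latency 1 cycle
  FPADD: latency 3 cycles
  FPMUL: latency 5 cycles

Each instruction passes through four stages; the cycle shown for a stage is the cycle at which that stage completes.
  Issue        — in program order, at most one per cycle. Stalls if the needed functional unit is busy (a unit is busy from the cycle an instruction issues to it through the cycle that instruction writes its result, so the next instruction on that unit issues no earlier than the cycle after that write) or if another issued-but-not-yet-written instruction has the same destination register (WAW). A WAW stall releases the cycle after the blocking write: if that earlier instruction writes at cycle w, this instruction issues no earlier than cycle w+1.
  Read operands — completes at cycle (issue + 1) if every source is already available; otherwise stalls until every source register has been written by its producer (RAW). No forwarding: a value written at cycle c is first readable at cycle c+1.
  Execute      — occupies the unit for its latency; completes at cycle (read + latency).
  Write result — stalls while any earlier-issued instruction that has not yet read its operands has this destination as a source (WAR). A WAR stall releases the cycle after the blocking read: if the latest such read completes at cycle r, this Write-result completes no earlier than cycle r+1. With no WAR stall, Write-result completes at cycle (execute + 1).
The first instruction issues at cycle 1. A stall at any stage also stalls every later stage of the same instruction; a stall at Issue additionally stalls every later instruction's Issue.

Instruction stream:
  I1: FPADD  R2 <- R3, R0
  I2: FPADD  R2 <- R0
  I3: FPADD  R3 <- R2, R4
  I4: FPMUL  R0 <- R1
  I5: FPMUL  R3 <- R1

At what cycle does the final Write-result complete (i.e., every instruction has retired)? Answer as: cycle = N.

I1: IS=1 RO=2 EX=5 WR=6
I2: IS=7 RO=8 EX=11 WR=12  [struct: FPADD busy until I1 writes@6]
I3: IS=13 RO=14 EX=17 WR=18  [struct: FPADD busy until I2 writes@12]
I4: IS=14 RO=15 EX=20 WR=21
I5: IS=22 RO=23 EX=28 WR=29  [struct: FPMUL busy until I4 writes@21]

cycle = 29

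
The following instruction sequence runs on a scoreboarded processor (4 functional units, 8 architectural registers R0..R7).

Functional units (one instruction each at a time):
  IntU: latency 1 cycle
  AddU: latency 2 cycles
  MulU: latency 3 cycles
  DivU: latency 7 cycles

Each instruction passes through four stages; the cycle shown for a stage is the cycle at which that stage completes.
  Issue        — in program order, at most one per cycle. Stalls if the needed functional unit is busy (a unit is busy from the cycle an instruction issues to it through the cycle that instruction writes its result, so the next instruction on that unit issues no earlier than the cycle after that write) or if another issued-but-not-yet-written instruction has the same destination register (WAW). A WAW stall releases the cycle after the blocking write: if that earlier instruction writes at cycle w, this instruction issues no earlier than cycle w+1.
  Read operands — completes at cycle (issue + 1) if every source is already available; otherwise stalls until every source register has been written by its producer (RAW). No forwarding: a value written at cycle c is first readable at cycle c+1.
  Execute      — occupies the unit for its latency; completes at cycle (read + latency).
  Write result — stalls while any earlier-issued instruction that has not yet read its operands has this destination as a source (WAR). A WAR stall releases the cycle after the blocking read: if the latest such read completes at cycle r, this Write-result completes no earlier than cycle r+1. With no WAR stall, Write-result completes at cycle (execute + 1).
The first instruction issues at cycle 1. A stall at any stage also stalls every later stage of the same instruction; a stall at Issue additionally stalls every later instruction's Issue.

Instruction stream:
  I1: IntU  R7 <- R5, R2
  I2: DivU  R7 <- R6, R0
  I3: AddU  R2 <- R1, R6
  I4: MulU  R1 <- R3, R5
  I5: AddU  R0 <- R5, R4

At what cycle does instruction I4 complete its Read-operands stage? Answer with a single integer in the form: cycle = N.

cycle = 8

  I1 | 1 | 2 | 3 | 4
  I2 | 5 | 6 | 13 | 14   WAW R7: wait I1 write@4
  I3 | 6 | 7 | 9 | 10
  I4 | 7 | 8 | 11 | 12
  I5 | 11 | 12 | 14 | 15   struct: AddU busy until I3 writes@10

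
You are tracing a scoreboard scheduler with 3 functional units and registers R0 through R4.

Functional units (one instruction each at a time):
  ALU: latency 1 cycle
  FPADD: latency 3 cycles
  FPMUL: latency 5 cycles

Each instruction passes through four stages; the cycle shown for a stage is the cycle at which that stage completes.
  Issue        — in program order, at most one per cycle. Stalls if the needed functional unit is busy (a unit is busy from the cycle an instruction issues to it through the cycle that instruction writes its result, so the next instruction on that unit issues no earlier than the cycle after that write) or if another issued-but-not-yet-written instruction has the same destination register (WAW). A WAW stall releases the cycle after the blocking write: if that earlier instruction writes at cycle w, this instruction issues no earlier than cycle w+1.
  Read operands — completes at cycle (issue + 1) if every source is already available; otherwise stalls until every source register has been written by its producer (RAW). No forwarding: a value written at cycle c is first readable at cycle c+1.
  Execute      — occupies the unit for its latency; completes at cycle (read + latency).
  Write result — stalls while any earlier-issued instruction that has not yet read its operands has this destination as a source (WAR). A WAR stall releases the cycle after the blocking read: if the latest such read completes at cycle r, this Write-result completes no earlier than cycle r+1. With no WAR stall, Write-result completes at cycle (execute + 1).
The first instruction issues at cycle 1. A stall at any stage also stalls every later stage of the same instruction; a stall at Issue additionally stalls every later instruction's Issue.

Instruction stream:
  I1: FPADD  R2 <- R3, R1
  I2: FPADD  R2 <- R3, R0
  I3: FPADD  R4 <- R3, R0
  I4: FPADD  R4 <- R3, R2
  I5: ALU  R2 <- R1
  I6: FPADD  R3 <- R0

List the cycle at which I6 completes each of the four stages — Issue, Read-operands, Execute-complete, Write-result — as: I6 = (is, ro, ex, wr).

c1: I1 dispatched to FPADD
c2: I1 operands ready
c5: I1 complete
c6: R2←I1
c7: I2 dispatched to FPADD
c8: I2 operands ready
c11: I2 complete
c12: R2←I2
c13: I3 dispatched to FPADD
c14: I3 operands ready
c17: I3 complete
c18: R4←I3
c19: I4 dispatched to FPADD
c20: I4 operands ready | I5 dispatched to ALU
c21: I5 operands ready
c22: I5 complete
c23: I4 complete | R2←I5
c24: R4←I4
c25: I6 dispatched to FPADD
c26: I6 operands ready
c29: I6 complete
c30: R3←I6

I6 = (25, 26, 29, 30)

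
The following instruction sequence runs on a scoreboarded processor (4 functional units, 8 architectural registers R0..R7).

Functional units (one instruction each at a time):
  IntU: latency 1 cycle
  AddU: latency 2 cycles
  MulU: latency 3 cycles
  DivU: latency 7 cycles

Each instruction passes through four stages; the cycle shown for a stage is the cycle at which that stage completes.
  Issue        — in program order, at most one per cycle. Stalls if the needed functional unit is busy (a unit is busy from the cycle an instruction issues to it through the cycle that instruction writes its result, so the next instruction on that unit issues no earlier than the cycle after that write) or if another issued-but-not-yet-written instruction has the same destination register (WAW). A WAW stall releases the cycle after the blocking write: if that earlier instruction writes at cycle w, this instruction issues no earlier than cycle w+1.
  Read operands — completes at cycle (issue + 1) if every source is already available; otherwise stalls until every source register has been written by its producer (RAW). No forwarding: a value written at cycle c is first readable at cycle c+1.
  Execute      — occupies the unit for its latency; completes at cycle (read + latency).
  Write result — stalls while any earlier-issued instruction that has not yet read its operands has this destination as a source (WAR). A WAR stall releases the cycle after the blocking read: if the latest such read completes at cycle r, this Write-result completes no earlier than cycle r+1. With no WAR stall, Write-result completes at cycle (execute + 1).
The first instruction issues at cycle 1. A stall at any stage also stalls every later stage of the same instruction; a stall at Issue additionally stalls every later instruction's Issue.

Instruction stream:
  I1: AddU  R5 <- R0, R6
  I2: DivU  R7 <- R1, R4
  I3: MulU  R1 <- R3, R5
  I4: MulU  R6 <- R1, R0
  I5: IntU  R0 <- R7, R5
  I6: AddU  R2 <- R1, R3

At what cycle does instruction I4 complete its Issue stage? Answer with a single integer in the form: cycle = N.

cycle = 11

[I1] 1/2/4/5
[I2] 2/3/10/11
[I3] 3/6/9/10  (RAW R5: wait I1 write@5)
[I4] 11/12/15/16  (struct: MulU busy until I3 writes@10)
[I5] 12/13/14/15
[I6] 13/14/16/17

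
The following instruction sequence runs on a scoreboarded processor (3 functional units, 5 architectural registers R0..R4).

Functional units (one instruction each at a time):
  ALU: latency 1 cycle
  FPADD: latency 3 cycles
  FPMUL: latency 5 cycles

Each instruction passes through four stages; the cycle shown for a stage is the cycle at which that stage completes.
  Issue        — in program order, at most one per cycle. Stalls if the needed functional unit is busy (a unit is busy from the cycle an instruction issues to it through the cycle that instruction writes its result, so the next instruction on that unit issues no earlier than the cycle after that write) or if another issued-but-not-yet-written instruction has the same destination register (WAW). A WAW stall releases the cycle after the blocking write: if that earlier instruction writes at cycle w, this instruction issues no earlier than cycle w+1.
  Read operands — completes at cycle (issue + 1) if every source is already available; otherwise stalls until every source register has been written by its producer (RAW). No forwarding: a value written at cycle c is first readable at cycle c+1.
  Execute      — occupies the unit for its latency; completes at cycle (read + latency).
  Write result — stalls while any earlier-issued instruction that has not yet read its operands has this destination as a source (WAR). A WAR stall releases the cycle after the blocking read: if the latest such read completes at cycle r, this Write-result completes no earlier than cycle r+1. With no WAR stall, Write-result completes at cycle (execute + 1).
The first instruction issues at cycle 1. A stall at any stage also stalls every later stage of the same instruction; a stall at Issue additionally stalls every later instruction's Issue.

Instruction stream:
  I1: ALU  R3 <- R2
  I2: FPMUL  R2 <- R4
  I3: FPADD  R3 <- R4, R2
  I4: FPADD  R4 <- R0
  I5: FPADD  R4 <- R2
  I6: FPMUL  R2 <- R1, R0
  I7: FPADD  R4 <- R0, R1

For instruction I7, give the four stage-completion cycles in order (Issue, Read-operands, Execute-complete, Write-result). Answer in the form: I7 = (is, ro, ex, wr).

I1 -> (1, 2, 3, 4)
I2 -> (2, 3, 8, 9)
I3 -> (5, 10, 13, 14)  // WAW R3: wait I1 write@4, RAW R2: wait I2 write@9
I4 -> (15, 16, 19, 20)  // struct: FPADD busy until I3 writes@14
I5 -> (21, 22, 25, 26)  // struct: FPADD busy until I4 writes@20
I6 -> (22, 23, 28, 29)
I7 -> (27, 28, 31, 32)  // struct: FPADD busy until I5 writes@26

I7 = (27, 28, 31, 32)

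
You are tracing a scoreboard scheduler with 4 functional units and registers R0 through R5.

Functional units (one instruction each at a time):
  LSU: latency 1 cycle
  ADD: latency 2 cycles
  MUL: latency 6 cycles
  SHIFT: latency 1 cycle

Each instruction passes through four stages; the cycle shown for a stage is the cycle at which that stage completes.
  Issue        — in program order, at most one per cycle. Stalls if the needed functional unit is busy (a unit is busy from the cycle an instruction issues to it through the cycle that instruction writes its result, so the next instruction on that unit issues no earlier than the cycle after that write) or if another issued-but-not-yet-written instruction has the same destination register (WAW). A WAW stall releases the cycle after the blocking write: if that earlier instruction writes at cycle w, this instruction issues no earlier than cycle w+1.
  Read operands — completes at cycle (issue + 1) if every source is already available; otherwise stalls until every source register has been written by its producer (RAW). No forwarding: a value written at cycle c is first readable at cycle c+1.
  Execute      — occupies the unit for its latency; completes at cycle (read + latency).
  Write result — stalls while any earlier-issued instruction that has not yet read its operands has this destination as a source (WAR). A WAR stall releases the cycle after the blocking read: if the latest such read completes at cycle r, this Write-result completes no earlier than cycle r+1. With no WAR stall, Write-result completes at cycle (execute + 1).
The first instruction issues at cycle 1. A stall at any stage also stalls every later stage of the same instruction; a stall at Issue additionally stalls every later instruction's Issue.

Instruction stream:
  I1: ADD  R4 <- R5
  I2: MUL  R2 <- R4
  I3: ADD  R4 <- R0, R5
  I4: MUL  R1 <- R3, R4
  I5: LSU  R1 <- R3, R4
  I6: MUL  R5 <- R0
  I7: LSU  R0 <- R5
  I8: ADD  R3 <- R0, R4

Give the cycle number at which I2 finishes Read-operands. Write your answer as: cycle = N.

I1: IS=1 RO=2 EX=4 WR=5
I2: IS=2 RO=6 EX=12 WR=13  [RAW R4: wait I1 write@5]
I3: IS=6 RO=7 EX=9 WR=10  [struct: ADD busy until I1 writes@5]
I4: IS=14 RO=15 EX=21 WR=22  [struct: MUL busy until I2 writes@13]
I5: IS=23 RO=24 EX=25 WR=26  [WAW R1: wait I4 write@22]
I6: IS=24 RO=25 EX=31 WR=32
I7: IS=27 RO=33 EX=34 WR=35  [struct: LSU busy until I5 writes@26; RAW R5: wait I6 write@32]
I8: IS=28 RO=36 EX=38 WR=39  [RAW R0: wait I7 write@35]

cycle = 6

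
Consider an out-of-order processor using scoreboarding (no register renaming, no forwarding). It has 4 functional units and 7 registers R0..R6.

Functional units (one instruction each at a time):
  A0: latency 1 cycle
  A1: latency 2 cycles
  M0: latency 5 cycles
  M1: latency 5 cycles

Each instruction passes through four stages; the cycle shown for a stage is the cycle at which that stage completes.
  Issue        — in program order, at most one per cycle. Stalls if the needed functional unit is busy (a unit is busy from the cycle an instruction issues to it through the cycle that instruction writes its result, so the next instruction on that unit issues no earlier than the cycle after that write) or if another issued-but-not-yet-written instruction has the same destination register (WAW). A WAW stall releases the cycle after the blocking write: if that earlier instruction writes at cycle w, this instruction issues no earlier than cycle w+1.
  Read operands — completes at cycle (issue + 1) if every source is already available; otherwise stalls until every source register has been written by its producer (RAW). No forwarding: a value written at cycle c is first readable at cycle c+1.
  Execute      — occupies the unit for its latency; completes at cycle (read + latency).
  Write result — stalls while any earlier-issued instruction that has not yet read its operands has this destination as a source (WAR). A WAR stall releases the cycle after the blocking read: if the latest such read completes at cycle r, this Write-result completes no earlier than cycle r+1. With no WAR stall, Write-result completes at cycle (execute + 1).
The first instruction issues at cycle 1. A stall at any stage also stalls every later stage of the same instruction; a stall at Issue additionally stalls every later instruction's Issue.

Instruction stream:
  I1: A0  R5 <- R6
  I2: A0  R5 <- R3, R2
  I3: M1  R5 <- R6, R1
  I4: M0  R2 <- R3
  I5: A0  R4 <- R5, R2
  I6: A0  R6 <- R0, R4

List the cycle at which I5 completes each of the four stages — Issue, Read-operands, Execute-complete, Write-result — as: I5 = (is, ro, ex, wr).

I5 = (11, 18, 19, 20)

t=1  issue I1 (A0)
t=2  I1 read-ops
t=3  I1 finished on A0
t=4  I1→R5
t=5  issue I2 (A0)
t=6  I2 read-ops
t=7  I2 finished on A0
t=8  I2→R5
t=9  issue I3 (M1)
t=10  I3 read-ops, issue I4 (M0)
t=11  I4 read-ops, issue I5 (A0)
t=15  I3 finished on M1
t=16  I3→R5, I4 finished on M0
t=17  I4→R2
t=18  I5 read-ops
t=19  I5 finished on A0
t=20  I5→R4
t=21  issue I6 (A0)
t=22  I6 read-ops
t=23  I6 finished on A0
t=24  I6→R6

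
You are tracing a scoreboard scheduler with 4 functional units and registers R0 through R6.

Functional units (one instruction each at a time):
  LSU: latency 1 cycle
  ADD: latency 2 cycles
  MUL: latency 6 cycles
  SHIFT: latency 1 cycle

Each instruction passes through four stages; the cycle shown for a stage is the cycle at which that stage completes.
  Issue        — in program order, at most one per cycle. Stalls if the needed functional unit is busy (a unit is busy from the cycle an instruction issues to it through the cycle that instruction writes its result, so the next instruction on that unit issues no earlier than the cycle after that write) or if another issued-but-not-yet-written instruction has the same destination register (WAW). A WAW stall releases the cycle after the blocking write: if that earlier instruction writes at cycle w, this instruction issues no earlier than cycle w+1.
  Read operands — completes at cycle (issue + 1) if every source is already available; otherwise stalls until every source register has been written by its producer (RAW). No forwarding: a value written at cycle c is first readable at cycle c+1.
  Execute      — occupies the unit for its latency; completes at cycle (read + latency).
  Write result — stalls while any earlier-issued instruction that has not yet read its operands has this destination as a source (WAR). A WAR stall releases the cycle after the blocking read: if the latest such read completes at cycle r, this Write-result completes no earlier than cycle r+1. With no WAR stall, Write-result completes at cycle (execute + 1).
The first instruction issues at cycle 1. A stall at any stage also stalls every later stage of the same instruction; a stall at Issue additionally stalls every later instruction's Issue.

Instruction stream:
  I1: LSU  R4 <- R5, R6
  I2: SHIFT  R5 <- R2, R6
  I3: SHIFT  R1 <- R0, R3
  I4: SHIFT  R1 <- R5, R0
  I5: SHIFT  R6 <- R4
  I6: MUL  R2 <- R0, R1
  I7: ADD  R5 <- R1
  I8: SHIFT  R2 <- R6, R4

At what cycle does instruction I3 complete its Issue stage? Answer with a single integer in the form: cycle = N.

cycle = 6

c1: I1 issues→LSU
c2: I1 reads | I2 issues→SHIFT
c3: I1 exec-done | I2 reads
c4: I1 writes R4 | I2 exec-done
c5: I2 writes R5
c6: I3 issues→SHIFT
c7: I3 reads
c8: I3 exec-done
c9: I3 writes R1
c10: I4 issues→SHIFT
c11: I4 reads
c12: I4 exec-done
c13: I4 writes R1
c14: I5 issues→SHIFT
c15: I5 reads | I6 issues→MUL
c16: I5 exec-done | I6 reads | I7 issues→ADD
c17: I5 writes R6 | I7 reads
c19: I7 exec-done
c20: I7 writes R5
c22: I6 exec-done
c23: I6 writes R2
c24: I8 issues→SHIFT
c25: I8 reads
c26: I8 exec-done
c27: I8 writes R2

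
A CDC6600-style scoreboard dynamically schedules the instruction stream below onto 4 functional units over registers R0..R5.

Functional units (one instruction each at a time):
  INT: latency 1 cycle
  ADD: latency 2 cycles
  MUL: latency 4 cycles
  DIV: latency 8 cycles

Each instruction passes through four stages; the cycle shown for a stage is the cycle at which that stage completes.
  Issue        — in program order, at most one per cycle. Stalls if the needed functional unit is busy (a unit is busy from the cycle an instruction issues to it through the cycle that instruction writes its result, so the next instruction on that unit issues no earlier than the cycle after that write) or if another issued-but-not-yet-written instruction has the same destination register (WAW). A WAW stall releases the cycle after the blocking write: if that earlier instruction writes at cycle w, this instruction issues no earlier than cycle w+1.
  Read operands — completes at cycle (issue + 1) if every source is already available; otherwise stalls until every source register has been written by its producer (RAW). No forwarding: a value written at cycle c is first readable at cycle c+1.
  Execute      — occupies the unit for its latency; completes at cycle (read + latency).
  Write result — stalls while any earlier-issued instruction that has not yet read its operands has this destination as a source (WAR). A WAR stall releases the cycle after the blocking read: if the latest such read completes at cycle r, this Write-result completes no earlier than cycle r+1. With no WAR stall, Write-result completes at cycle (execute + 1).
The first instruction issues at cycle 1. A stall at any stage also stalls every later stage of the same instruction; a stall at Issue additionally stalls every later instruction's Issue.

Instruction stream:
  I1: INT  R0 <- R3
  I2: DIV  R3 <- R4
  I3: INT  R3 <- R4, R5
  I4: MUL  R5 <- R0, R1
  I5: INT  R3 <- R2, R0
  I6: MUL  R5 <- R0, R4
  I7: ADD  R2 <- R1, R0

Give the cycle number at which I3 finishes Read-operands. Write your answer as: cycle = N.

t=1  I1 issues→INT
t=2  I1 reads | I2 issues→DIV
t=3  I1 exec-done | I2 reads
t=4  I1 writes R0
t=11  I2 exec-done
t=12  I2 writes R3
t=13  I3 issues→INT
t=14  I3 reads | I4 issues→MUL
t=15  I3 exec-done | I4 reads
t=16  I3 writes R3
t=17  I5 issues→INT
t=18  I5 reads
t=19  I4 exec-done | I5 exec-done
t=20  I4 writes R5 | I5 writes R3
t=21  I6 issues→MUL
t=22  I6 reads | I7 issues→ADD
t=23  I7 reads
t=25  I7 exec-done
t=26  I6 exec-done | I7 writes R2
t=27  I6 writes R5

cycle = 14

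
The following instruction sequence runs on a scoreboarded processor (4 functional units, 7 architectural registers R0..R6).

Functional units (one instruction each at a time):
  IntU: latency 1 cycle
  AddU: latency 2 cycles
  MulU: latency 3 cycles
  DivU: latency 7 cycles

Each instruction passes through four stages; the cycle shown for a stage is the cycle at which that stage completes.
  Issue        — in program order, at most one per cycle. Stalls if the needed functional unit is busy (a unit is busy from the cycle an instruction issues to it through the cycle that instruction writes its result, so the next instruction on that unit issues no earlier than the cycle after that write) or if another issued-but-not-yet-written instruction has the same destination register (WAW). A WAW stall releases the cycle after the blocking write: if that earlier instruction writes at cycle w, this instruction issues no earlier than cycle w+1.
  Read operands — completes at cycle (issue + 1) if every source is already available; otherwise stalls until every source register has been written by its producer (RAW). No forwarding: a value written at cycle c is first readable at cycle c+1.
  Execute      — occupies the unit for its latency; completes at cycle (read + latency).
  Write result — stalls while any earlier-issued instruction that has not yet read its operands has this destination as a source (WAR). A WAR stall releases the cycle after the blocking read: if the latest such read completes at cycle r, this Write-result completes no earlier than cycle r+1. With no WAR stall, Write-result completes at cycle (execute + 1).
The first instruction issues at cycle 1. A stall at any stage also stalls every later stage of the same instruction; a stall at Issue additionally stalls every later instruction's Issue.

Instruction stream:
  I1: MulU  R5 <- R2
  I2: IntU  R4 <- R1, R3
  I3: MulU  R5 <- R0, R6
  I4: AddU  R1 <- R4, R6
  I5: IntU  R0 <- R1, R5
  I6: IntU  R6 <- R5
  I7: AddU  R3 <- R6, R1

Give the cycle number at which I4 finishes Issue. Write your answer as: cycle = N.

cycle = 8

c1: I1 dispatched to MulU
c2: I1 operands ready; I2 dispatched to IntU
c3: I2 operands ready
c4: I2 complete
c5: I1 complete; R4←I2
c6: R5←I1
c7: I3 dispatched to MulU
c8: I3 operands ready; I4 dispatched to AddU
c9: I4 operands ready; I5 dispatched to IntU
c11: I3 complete; I4 complete
c12: R5←I3; R1←I4
c13: I5 operands ready
c14: I5 complete
c15: R0←I5
c16: I6 dispatched to IntU
c17: I6 operands ready; I7 dispatched to AddU
c18: I6 complete
c19: R6←I6
c20: I7 operands ready
c22: I7 complete
c23: R3←I7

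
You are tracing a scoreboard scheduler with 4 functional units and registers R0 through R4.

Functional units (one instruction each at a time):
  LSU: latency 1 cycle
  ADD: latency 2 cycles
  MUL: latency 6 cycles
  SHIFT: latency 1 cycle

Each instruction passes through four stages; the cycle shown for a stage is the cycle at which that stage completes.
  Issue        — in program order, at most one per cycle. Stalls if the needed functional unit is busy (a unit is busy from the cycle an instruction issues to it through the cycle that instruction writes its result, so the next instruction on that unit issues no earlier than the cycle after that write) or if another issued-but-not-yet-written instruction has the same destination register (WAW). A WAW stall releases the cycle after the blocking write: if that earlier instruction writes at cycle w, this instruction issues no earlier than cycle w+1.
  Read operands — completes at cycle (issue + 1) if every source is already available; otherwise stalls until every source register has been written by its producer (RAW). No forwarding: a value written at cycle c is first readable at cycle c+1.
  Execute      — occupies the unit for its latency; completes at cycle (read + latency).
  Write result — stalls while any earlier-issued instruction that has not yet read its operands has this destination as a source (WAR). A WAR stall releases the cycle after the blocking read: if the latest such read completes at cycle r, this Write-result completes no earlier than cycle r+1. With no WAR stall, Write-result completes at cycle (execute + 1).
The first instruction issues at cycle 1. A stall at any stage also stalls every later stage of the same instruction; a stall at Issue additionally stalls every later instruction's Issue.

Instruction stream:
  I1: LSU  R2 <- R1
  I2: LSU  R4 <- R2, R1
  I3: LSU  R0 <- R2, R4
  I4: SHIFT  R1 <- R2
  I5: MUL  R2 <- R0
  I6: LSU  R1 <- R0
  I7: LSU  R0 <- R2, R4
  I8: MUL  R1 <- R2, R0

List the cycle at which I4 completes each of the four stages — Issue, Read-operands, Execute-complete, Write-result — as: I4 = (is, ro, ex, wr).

t=1  issue I1 (LSU)
t=2  I1 read-ops
t=3  I1 finished on LSU
t=4  I1→R2
t=5  issue I2 (LSU)
t=6  I2 read-ops
t=7  I2 finished on LSU
t=8  I2→R4
t=9  issue I3 (LSU)
t=10  I3 read-ops · issue I4 (SHIFT)
t=11  I3 finished on LSU · I4 read-ops · issue I5 (MUL)
t=12  I3→R0 · I4 finished on SHIFT
t=13  I4→R1 · I5 read-ops
t=14  issue I6 (LSU)
t=15  I6 read-ops
t=16  I6 finished on LSU
t=17  I6→R1
t=18  issue I7 (LSU)
t=19  I5 finished on MUL
t=20  I5→R2
t=21  I7 read-ops · issue I8 (MUL)
t=22  I7 finished on LSU
t=23  I7→R0
t=24  I8 read-ops
t=30  I8 finished on MUL
t=31  I8→R1

I4 = (10, 11, 12, 13)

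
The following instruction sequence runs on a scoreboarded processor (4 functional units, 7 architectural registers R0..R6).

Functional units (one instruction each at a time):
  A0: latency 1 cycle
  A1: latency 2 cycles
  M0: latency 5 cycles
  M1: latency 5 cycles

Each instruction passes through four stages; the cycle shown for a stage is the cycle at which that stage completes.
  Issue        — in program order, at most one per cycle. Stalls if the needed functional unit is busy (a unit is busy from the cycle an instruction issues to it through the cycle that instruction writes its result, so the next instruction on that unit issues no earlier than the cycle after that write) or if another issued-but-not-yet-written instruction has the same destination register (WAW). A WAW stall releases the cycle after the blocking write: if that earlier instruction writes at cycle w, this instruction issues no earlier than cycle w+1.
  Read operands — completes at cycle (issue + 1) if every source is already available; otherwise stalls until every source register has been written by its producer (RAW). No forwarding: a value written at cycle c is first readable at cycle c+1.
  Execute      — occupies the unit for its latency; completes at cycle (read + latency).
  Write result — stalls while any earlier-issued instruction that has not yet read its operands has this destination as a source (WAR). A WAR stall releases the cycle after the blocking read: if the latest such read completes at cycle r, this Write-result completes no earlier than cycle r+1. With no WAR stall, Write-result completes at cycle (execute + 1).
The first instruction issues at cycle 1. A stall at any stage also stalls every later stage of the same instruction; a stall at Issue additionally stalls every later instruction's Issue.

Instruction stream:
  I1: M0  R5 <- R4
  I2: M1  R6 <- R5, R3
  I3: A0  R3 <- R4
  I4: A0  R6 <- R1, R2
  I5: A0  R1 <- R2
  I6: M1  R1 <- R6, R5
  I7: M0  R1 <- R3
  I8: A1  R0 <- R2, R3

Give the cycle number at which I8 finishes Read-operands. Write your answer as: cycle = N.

cycle = 34

c1: I1 issues→M0
c2: I1 reads; I2 issues→M1
c3: I3 issues→A0
c4: I3 reads
c5: I3 exec-done
c7: I1 exec-done
c8: I1 writes R5
c9: I2 reads
c10: I3 writes R3
c14: I2 exec-done
c15: I2 writes R6
c16: I4 issues→A0
c17: I4 reads
c18: I4 exec-done
c19: I4 writes R6
c20: I5 issues→A0
c21: I5 reads
c22: I5 exec-done
c23: I5 writes R1
c24: I6 issues→M1
c25: I6 reads
c30: I6 exec-done
c31: I6 writes R1
c32: I7 issues→M0
c33: I7 reads; I8 issues→A1
c34: I8 reads
c36: I8 exec-done
c37: I8 writes R0
c38: I7 exec-done
c39: I7 writes R1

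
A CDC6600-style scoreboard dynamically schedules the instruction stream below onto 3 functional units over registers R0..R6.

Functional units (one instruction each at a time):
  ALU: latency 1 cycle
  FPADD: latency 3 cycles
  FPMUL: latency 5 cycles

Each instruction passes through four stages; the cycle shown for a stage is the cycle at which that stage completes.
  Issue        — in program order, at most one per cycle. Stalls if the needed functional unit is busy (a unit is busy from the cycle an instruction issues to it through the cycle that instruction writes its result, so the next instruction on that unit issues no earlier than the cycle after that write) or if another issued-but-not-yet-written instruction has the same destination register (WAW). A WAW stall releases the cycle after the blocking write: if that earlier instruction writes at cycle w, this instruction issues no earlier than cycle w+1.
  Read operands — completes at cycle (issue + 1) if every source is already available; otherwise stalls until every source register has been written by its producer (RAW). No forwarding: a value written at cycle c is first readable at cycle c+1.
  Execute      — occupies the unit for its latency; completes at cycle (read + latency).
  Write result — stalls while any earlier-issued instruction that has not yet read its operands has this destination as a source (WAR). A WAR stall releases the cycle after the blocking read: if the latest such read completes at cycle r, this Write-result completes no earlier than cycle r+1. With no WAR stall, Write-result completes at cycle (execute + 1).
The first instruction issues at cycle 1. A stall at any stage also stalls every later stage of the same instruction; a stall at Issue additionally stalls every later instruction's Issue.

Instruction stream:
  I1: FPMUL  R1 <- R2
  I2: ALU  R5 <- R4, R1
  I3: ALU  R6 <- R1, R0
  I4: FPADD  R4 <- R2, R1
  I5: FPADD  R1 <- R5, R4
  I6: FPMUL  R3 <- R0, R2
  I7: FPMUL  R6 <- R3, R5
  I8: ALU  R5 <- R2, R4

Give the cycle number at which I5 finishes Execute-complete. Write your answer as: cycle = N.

cycle = 23

I1  is:1  ro:2  ex:7  wr:8
I2  is:2  ro:9  ex:10  wr:11  — RAW R1: wait I1 write@8
I3  is:12  ro:13  ex:14  wr:15  — struct: ALU busy until I2 writes@11
I4  is:13  ro:14  ex:17  wr:18
I5  is:19  ro:20  ex:23  wr:24  — struct: FPADD busy until I4 writes@18
I6  is:20  ro:21  ex:26  wr:27
I7  is:28  ro:29  ex:34  wr:35  — struct: FPMUL busy until I6 writes@27
I8  is:29  ro:30  ex:31  wr:32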